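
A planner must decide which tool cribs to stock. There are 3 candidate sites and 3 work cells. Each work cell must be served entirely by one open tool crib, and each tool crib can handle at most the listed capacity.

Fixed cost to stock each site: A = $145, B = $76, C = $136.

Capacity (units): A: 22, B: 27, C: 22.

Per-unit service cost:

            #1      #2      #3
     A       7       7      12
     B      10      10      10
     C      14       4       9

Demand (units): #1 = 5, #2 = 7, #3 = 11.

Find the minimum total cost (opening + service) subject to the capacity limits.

Open {B}: #1→B 10·5=50, #2→B 10·7=70, #3→B 10·11=110.
Loads: B carries 23/27. Service 230; fixed 76; total 306.
Next best feasible plan costs 389.

Minimum total cost: 306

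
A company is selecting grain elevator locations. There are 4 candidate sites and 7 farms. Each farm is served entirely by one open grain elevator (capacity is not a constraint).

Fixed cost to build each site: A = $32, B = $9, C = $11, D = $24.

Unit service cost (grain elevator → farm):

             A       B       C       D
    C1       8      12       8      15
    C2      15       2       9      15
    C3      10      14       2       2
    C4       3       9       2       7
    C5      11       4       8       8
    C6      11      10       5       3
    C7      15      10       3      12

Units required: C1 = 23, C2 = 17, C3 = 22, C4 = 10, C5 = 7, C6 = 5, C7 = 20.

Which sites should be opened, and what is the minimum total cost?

For any fixed open set, each farm goes to its cheapest open site; total = fixed + service.
{B, C}: C1→C 8·23=184, C2→B 2·17=34, C3→C 2·22=44, C4→C 2·10=20, C5→B 4·7=28, C6→C 5·5=25, C7→C 3·20=60. Service 395; fixed 20; total 415.
{B, C, D}: service 385 + fixed 44 = 429
{A, B, C}: C1→A 8·23=184, C2→B 2·17=34, C3→C 2·22=44, C4→C 2·10=20, C5→B 4·7=28, C6→C 5·5=25, C7→C 3·20=60. Service 395; fixed 52; total 447.
{A, B, C, D}: C1→A 8·23=184, C2→B 2·17=34, C3→C 2·22=44, C4→C 2·10=20, C5→B 4·7=28, C6→D 3·5=15, C7→C 3·20=60. Service 385; fixed 76; total 461.
No other subset beats 415.

Open B and C; minimum total cost 415.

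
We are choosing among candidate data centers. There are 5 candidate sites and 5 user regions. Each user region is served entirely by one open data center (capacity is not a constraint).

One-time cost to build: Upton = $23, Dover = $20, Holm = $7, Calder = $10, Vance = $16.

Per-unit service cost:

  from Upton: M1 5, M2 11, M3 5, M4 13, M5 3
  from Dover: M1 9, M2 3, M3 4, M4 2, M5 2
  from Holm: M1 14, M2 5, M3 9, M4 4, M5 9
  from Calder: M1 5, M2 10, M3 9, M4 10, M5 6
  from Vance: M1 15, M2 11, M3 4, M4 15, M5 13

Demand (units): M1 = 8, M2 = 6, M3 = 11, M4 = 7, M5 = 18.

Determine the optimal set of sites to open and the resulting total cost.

For any fixed open set, each user region goes to its cheapest open site; total = fixed + service.
{Dover, Calder}: M1→Calder 5·8=40, M2→Dover 3·6=18, M3→Dover 4·11=44, M4→Dover 2·7=14, M5→Dover 2·18=36. Service 152; fixed 30; total 182.
{Dover, Holm, Calder}: service 152 + fixed 37 = 189
{Upton, Dover}: M1→Upton 5·8=40, M2→Dover 3·6=18, M3→Dover 4·11=44, M4→Dover 2·7=14, M5→Dover 2·18=36. Service 152; fixed 43; total 195.
{Upton, Dover, Holm, Calder, Vance}: service 152 + fixed 76 = 228
No other subset beats 182.

Open Dover and Calder; minimum total cost 182.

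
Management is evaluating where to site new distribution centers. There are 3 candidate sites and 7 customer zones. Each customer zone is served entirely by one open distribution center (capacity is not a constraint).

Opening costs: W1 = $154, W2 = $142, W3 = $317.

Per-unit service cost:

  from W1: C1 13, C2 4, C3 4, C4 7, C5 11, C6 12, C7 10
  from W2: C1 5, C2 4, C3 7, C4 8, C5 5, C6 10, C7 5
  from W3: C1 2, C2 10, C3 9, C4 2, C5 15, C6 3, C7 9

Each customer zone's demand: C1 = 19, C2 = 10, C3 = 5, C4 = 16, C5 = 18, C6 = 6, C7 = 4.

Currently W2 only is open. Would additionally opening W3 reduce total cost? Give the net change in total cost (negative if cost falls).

Current service cost with {W2}: 468.
Adding W3: each customer zone re-picks its cheapest; new service cost 273, saving 195.
Extra fixed cost: 317. Net change = 317 − 195 = 122.
(Totals: 610 → 732.)

No — net change +122 (cost rises by 122).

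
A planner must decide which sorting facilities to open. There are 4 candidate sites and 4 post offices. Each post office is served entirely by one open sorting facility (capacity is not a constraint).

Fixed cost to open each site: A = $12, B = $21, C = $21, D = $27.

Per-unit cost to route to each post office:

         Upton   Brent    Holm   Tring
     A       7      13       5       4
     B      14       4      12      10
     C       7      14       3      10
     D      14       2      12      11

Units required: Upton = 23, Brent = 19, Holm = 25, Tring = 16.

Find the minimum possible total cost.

Minimum total cost: 398

For any fixed open set, each post office goes to its cheapest open site; total = fixed + service.
{A, C, D}: Upton→A 7·23=161, Brent→D 2·19=38, Holm→C 3·25=75, Tring→A 4·16=64. Service 338; fixed 60; total 398.
{A, B, C, D}: Upton→A 7·23=161, Brent→D 2·19=38, Holm→C 3·25=75, Tring→A 4·16=64. Service 338; fixed 81; total 419.
{A, D}: service 388 + fixed 39 = 427
{A}: service 597 + fixed 12 = 609
No other subset beats 398.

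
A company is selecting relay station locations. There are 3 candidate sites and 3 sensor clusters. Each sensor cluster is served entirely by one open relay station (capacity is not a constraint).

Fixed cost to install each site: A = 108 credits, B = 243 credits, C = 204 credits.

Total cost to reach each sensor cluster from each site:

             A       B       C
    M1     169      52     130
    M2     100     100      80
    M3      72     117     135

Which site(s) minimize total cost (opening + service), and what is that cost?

Open A only; minimum total cost 449.

For any fixed open set, each sensor cluster goes to its cheapest open site; total = fixed + service.
{A}: M1→A 169, M2→A 100, M3→A 72. Service 341; fixed 108; total 449.
{B}: M1→B 52, M2→B 100, M3→B 117. Service 269; fixed 243; total 512.
{C}: service 345 + fixed 204 = 549
{A, B, C}: M1→B 52, M2→C 80, M3→A 72. Service 204; fixed 555; total 759.
(All 7 nonempty subsets were checked; A only is lowest.)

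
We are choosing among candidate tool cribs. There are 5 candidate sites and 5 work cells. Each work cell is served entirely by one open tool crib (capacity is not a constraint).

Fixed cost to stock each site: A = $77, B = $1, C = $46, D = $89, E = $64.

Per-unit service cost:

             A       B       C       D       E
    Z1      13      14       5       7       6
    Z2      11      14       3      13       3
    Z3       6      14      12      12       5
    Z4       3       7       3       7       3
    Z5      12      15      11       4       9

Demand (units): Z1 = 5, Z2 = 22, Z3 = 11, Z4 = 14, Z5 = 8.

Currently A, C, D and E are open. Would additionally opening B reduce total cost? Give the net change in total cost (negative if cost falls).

Current service cost with {A, C, D, E}: 220.
Adding B: each work cell re-picks its cheapest; new service cost 220, saving 0.
Extra fixed cost: 1. Net change = 1 − 0 = 1.
(Totals: 496 → 497.)

No — net change +1 (cost rises by 1).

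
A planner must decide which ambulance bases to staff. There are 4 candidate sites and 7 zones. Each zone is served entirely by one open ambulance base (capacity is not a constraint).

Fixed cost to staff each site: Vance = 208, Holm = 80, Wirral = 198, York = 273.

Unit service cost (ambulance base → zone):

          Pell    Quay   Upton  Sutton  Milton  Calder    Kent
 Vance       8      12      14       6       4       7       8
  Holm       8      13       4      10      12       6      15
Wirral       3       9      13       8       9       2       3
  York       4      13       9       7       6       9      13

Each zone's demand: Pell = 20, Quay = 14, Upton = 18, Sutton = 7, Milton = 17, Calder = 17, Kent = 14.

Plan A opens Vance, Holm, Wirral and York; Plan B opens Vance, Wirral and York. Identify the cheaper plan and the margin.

Plan A: {Vance, Holm, Wirral, York}: Pell→Wirral 3·20=60, Quay→Wirral 9·14=126, Upton→Holm 4·18=72, Sutton→Vance 6·7=42, Milton→Vance 4·17=68, Calder→Wirral 2·17=34, Kent→Wirral 3·14=42. Service 444; fixed 759; total 1203.
Plan B: {Vance, Wirral, York}: Pell→Wirral 3·20=60, Quay→Wirral 9·14=126, Upton→York 9·18=162, Sutton→Vance 6·7=42, Milton→Vance 4·17=68, Calder→Wirral 2·17=34, Kent→Wirral 3·14=42. Service 534; fixed 679; total 1213.
Difference: |1203 − 1213| = 10.

Plan A is cheaper by 10.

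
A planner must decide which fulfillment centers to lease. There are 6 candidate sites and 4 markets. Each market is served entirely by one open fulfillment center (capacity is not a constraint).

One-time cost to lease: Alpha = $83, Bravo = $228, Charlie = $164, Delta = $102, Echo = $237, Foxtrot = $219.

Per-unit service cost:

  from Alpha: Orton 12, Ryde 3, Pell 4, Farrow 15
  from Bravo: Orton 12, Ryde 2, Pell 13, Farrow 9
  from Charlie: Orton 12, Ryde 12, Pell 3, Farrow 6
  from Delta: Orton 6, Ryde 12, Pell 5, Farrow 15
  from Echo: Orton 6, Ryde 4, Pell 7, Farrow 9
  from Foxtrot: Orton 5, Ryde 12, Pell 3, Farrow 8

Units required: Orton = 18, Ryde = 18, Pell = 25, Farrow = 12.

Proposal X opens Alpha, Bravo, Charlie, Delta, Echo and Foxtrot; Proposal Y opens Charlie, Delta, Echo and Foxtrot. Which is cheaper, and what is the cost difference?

Proposal Y is cheaper by 275.

Proposal X: {Alpha, Bravo, Charlie, Delta, Echo, Foxtrot}: Orton→Foxtrot 5·18=90, Ryde→Bravo 2·18=36, Pell→Charlie 3·25=75, Farrow→Charlie 6·12=72. Service 273; fixed 1033; total 1306.
Proposal Y: {Charlie, Delta, Echo, Foxtrot}: Orton→Foxtrot 5·18=90, Ryde→Echo 4·18=72, Pell→Charlie 3·25=75, Farrow→Charlie 6·12=72. Service 309; fixed 722; total 1031.
Difference: |1306 − 1031| = 275.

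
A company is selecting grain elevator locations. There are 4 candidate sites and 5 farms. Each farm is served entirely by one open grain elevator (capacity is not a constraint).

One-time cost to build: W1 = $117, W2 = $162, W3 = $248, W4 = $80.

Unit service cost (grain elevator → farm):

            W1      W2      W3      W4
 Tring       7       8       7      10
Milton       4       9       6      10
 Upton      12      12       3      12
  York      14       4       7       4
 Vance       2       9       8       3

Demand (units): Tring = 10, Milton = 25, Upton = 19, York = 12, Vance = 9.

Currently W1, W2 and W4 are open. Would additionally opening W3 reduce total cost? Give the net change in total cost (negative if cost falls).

Current service cost with {W1, W2, W4}: 464.
Adding W3: each farm re-picks its cheapest; new service cost 293, saving 171.
Extra fixed cost: 248. Net change = 248 − 171 = 77.
(Totals: 823 → 900.)

No — net change +77 (cost rises by 77).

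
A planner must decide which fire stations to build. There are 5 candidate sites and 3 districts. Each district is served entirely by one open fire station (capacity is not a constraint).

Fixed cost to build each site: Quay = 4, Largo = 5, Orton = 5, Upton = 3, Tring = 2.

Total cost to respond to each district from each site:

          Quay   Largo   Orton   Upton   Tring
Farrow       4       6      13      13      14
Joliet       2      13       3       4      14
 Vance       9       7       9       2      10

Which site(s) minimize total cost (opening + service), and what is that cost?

Open Quay and Upton; minimum total cost 15.

For any fixed open set, each district goes to its cheapest open site; total = fixed + service.
{Quay, Upton}: Farrow→Quay 4, Joliet→Quay 2, Vance→Upton 2. Service 8; fixed 7; total 15.
{Quay, Upton, Tring}: service 8 + fixed 9 = 17
{Quay}: Farrow→Quay 4, Joliet→Quay 2, Vance→Quay 9. Service 15; fixed 4; total 19.
{Quay, Largo, Orton, Upton, Tring}: service 8 + fixed 19 = 27
No other subset beats 15.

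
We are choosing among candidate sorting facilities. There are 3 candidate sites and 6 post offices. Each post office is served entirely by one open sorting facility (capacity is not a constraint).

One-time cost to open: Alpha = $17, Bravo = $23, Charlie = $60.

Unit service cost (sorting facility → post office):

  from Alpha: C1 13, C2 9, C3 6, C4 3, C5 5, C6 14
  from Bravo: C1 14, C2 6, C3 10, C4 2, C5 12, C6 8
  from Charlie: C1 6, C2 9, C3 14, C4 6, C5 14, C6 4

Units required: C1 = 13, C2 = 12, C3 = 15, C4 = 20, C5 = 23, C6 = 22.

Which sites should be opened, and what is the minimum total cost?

For any fixed open set, each post office goes to its cheapest open site; total = fixed + service.
{Alpha, Bravo, Charlie}: C1→Charlie 6·13=78, C2→Bravo 6·12=72, C3→Alpha 6·15=90, C4→Bravo 2·20=40, C5→Alpha 5·23=115, C6→Charlie 4·22=88. Service 483; fixed 100; total 583.
{Alpha, Charlie}: service 539 + fixed 77 = 616
{Alpha, Bravo}: service 662 + fixed 40 = 702
{Alpha}: service 850 + fixed 17 = 867
(All 7 nonempty subsets were checked; Alpha, Bravo and Charlie is lowest.)

Open Alpha, Bravo and Charlie; minimum total cost 583.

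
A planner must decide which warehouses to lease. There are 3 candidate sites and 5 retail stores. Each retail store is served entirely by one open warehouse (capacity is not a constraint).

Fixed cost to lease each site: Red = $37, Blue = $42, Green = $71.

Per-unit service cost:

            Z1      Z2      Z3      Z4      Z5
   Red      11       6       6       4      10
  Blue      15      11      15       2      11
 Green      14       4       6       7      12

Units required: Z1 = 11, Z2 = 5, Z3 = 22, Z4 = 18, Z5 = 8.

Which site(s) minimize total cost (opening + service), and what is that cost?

For any fixed open set, each retail store goes to its cheapest open site; total = fixed + service.
{Red}: Z1→Red 11·11=121, Z2→Red 6·5=30, Z3→Red 6·22=132, Z4→Red 4·18=72, Z5→Red 10·8=80. Service 435; fixed 37; total 472.
{Red, Blue}: service 399 + fixed 79 = 478
{Red, Green}: service 425 + fixed 108 = 533
{Red, Blue, Green}: Z1→Red 11·11=121, Z2→Green 4·5=20, Z3→Red 6·22=132, Z4→Blue 2·18=36, Z5→Red 10·8=80. Service 389; fixed 150; total 539.
No other subset beats 472.

Open Red only; minimum total cost 472.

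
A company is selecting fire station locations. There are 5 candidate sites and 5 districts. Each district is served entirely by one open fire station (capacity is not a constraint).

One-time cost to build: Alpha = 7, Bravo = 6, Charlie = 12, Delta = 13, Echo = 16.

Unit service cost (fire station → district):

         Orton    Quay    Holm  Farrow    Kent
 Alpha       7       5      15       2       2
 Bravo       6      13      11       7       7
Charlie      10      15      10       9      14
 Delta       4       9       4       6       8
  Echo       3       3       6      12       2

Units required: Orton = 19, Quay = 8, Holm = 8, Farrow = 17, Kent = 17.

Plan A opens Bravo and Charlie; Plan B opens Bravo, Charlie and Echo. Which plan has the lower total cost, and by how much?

Plan A: {Bravo, Charlie}: Orton→Bravo 6·19=114, Quay→Bravo 13·8=104, Holm→Charlie 10·8=80, Farrow→Bravo 7·17=119, Kent→Bravo 7·17=119. Service 536; fixed 18; total 554.
Plan B: {Bravo, Charlie, Echo}: Orton→Echo 3·19=57, Quay→Echo 3·8=24, Holm→Echo 6·8=48, Farrow→Bravo 7·17=119, Kent→Echo 2·17=34. Service 282; fixed 34; total 316.
Difference: |554 − 316| = 238.

Plan B is cheaper by 238.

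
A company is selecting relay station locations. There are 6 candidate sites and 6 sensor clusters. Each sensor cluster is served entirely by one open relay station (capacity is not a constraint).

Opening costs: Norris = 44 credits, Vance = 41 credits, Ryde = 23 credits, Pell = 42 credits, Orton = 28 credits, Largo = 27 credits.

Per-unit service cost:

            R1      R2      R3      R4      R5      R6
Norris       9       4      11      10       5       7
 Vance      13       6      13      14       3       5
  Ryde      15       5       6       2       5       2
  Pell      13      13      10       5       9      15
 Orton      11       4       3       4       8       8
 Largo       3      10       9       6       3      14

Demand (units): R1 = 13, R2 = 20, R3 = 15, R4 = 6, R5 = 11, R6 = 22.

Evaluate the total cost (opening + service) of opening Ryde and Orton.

Total cost: 430

Each sensor cluster is assigned to its cheapest site among the open ones.
{Ryde, Orton}: R1→Orton 11·13=143, R2→Orton 4·20=80, R3→Orton 3·15=45, R4→Ryde 2·6=12, R5→Ryde 5·11=55, R6→Ryde 2·22=44. Service 379; fixed 51; total 430.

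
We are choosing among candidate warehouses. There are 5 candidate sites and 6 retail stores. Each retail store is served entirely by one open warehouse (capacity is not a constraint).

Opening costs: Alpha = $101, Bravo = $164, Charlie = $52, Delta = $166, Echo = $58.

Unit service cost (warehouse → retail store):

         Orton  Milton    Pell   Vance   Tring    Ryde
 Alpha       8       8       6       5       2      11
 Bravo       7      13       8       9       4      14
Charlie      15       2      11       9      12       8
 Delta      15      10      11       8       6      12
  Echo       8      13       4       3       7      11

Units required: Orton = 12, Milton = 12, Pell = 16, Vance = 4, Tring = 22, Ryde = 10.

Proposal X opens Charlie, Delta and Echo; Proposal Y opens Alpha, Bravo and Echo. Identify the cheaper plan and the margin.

Proposal X is cheaper by 49.

Proposal X: {Charlie, Delta, Echo}: Orton→Echo 8·12=96, Milton→Charlie 2·12=24, Pell→Echo 4·16=64, Vance→Echo 3·4=12, Tring→Delta 6·22=132, Ryde→Charlie 8·10=80. Service 408; fixed 276; total 684.
Proposal Y: {Alpha, Bravo, Echo}: Orton→Bravo 7·12=84, Milton→Alpha 8·12=96, Pell→Echo 4·16=64, Vance→Echo 3·4=12, Tring→Alpha 2·22=44, Ryde→Alpha 11·10=110. Service 410; fixed 323; total 733.
Difference: |684 − 733| = 49.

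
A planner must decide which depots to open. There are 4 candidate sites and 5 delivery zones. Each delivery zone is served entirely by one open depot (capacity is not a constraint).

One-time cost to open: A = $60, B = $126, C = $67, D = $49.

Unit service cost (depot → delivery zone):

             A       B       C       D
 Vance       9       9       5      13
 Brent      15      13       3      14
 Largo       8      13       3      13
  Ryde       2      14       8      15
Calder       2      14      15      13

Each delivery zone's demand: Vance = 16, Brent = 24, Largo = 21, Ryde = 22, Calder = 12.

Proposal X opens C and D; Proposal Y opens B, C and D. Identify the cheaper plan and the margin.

Proposal X is cheaper by 126.

Proposal X: {C, D}: Vance→C 5·16=80, Brent→C 3·24=72, Largo→C 3·21=63, Ryde→C 8·22=176, Calder→D 13·12=156. Service 547; fixed 116; total 663.
Proposal Y: {B, C, D}: Vance→C 5·16=80, Brent→C 3·24=72, Largo→C 3·21=63, Ryde→C 8·22=176, Calder→D 13·12=156. Service 547; fixed 242; total 789.
Difference: |663 − 789| = 126.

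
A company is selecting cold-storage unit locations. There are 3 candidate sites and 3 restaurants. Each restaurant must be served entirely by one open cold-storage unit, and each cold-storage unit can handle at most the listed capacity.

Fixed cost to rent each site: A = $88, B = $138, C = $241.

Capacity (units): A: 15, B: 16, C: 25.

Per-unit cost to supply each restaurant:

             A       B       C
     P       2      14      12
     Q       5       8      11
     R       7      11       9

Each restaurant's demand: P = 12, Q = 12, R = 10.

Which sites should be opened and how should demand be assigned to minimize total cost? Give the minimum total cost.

Open {A, C}: P→A 2·12=24, Q→C 11·12=132, R→C 9·10=90.
Loads: A carries 12/15, C carries 22/25. Service 246; fixed 329; total 575.
Next best feasible plan costs 623.

Minimum total cost: 575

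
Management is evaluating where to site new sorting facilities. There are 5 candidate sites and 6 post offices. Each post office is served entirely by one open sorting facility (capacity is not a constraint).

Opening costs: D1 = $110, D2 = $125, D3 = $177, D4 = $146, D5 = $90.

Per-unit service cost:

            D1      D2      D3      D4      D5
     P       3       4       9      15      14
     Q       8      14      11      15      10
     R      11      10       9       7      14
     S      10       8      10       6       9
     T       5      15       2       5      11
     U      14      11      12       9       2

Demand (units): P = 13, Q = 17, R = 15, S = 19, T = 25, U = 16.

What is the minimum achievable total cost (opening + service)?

For any fixed open set, each post office goes to its cheapest open site; total = fixed + service.
{D1, D5}: P→D1 3·13=39, Q→D1 8·17=136, R→D1 11·15=165, S→D5 9·19=171, T→D1 5·25=125, U→D5 2·16=32. Service 668; fixed 200; total 868.
{D1, D4, D5}: service 551 + fixed 346 = 897
{D1, D4}: P→D1 3·13=39, Q→D1 8·17=136, R→D4 7·15=105, S→D4 6·19=114, T→D1 5·25=125, U→D4 9·16=144. Service 663; fixed 256; total 919.
{D1, D2, D3, D4, D5}: P→D1 3·13=39, Q→D1 8·17=136, R→D4 7·15=105, S→D4 6·19=114, T→D3 2·25=50, U→D5 2·16=32. Service 476; fixed 648; total 1124.
No other subset beats 868.

Minimum total cost: 868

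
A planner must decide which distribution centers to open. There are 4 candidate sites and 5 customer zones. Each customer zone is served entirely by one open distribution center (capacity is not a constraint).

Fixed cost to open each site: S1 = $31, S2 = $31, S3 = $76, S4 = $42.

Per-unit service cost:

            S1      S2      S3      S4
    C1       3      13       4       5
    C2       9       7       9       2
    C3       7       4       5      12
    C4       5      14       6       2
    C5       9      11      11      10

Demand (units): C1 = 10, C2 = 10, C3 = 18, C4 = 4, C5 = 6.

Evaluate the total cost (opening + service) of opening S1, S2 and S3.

Each customer zone is assigned to its cheapest site among the open ones.
{S1, S2, S3}: C1→S1 3·10=30, C2→S2 7·10=70, C3→S2 4·18=72, C4→S1 5·4=20, C5→S1 9·6=54. Service 246; fixed 138; total 384.

Total cost: 384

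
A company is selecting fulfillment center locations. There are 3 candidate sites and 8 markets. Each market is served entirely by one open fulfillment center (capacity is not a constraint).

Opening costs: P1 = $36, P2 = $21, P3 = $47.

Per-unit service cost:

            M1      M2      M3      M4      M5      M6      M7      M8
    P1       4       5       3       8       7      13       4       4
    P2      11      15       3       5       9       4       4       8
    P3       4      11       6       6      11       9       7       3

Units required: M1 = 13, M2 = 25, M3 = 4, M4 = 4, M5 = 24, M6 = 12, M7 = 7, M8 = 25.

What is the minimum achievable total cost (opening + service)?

For any fixed open set, each market goes to its cheapest open site; total = fixed + service.
{P1, P2}: M1→P1 4·13=52, M2→P1 5·25=125, M3→P1 3·4=12, M4→P2 5·4=20, M5→P1 7·24=168, M6→P2 4·12=48, M7→P1 4·7=28, M8→P1 4·25=100. Service 553; fixed 57; total 610.
{P1, P2, P3}: service 528 + fixed 104 = 632
{P1, P3}: M1→P1 4·13=52, M2→P1 5·25=125, M3→P1 3·4=12, M4→P3 6·4=24, M5→P1 7·24=168, M6→P3 9·12=108, M7→P1 4·7=28, M8→P3 3·25=75. Service 592; fixed 83; total 675.
{P2}: service 1042 + fixed 21 = 1063
No other subset beats 610.

Minimum total cost: 610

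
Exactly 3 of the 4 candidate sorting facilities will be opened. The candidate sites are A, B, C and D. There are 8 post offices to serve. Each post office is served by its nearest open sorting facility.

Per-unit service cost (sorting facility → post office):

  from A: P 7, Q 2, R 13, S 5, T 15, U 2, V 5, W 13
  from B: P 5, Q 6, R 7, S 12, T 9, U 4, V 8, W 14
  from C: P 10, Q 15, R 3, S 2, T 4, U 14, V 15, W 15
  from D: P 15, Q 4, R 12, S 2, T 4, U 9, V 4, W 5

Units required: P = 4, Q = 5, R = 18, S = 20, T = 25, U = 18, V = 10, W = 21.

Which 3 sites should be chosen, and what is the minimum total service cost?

Choose A, C and D; total service cost 413.

With exactly 3 open, each post office uses its cheapest among the chosen.
{A, C, D}: P→A 7·4=28, Q→A 2·5=10, R→C 3·18=54, S→C 2·20=40, T→C 4·25=100, U→A 2·18=36, V→D 4·10=40, W→D 5·21=105. Service cost 413.
{B, C, D}: service cost 451
{A, B, D}: service cost 477
Among all 4 size-3 choices, {A, C, D} is lowest.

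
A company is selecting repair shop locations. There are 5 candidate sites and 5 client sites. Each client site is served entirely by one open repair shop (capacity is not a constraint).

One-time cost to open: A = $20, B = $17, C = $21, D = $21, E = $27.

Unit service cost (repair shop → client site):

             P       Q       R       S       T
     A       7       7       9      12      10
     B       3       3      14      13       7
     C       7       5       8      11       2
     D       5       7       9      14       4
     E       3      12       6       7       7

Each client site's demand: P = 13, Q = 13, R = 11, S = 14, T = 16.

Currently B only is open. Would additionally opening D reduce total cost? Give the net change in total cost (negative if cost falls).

Current service cost with {B}: 526.
Adding D: each client site re-picks its cheapest; new service cost 423, saving 103.
Extra fixed cost: 21. Net change = 21 − 103 = -82.
(Totals: 543 → 461.)

Yes — net change −82 (cost falls by 82).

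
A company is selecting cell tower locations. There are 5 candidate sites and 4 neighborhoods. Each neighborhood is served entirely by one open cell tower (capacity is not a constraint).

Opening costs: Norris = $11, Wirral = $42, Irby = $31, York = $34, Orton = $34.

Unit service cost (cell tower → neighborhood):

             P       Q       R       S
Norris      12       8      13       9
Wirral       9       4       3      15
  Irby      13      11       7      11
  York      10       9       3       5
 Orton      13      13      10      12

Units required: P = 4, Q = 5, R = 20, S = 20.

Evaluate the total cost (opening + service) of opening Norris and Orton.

Each neighborhood is assigned to its cheapest site among the open ones.
{Norris, Orton}: P→Norris 12·4=48, Q→Norris 8·5=40, R→Orton 10·20=200, S→Norris 9·20=180. Service 468; fixed 45; total 513.

Total cost: 513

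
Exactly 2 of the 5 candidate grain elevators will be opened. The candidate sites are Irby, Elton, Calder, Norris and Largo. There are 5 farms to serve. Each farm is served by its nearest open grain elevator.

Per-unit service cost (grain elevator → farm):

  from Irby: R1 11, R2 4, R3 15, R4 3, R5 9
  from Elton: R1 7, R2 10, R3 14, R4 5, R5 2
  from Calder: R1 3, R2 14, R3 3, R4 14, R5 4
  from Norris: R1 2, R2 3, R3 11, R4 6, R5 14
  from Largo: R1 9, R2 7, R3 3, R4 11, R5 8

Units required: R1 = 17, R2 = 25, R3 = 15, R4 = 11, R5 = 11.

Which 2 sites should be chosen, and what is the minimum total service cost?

Choose Calder and Norris; total service cost 264.

With exactly 2 open, each farm uses its cheapest among the chosen.
{Calder, Norris}: R1→Norris 2·17=34, R2→Norris 3·25=75, R3→Calder 3·15=45, R4→Norris 6·11=66, R5→Calder 4·11=44. Service cost 264.
{Irby, Calder}: service cost 273
{Norris, Largo}: service cost 308
Among all 10 size-2 choices, {Calder, Norris} is lowest.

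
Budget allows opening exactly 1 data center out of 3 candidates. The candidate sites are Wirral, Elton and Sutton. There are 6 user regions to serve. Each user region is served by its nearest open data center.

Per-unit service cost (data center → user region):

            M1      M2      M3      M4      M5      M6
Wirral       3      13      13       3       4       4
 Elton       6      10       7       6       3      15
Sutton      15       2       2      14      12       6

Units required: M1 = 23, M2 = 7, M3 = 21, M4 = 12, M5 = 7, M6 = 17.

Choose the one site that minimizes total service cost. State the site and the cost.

With exactly 1 open, each user region uses its cheapest among the chosen.
{Wirral}: M1→Wirral 3·23=69, M2→Wirral 13·7=91, M3→Wirral 13·21=273, M4→Wirral 3·12=36, M5→Wirral 4·7=28, M6→Wirral 4·17=68. Service cost 565.
{Elton}: service cost 703
{Sutton}: service cost 755
Among all 3 size-1 choices, {Wirral} is lowest.

Choose Wirral only; total service cost 565.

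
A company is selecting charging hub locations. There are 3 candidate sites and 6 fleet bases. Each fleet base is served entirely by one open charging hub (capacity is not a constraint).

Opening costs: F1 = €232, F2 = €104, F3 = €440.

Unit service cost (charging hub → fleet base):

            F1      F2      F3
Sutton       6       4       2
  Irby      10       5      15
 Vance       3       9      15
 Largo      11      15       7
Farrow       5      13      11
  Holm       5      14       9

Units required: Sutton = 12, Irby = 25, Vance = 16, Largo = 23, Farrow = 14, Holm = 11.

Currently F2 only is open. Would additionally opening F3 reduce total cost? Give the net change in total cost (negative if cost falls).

No — net change +149 (cost rises by 149).

Current service cost with {F2}: 998.
Adding F3: each fleet base re-picks its cheapest; new service cost 707, saving 291.
Extra fixed cost: 440. Net change = 440 − 291 = 149.
(Totals: 1102 → 1251.)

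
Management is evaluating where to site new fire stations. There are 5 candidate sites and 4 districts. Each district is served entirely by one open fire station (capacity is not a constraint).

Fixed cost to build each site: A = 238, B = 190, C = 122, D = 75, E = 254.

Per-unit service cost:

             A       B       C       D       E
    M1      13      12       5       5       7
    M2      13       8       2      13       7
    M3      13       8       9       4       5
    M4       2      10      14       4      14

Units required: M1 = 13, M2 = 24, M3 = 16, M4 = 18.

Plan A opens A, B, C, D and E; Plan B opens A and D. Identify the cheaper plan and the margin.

Plan A: {A, B, C, D, E}: M1→C 5·13=65, M2→C 2·24=48, M3→D 4·16=64, M4→A 2·18=36. Service 213; fixed 879; total 1092.
Plan B: {A, D}: M1→D 5·13=65, M2→A 13·24=312, M3→D 4·16=64, M4→A 2·18=36. Service 477; fixed 313; total 790.
Difference: |1092 − 790| = 302.

Plan B is cheaper by 302.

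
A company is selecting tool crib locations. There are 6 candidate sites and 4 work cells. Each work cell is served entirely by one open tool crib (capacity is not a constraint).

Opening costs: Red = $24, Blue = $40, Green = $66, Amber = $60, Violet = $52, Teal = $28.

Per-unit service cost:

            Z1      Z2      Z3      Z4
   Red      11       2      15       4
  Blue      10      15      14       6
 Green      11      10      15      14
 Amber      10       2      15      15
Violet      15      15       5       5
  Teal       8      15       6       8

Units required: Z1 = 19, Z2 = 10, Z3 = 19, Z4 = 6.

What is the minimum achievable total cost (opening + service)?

Minimum total cost: 362

For any fixed open set, each work cell goes to its cheapest open site; total = fixed + service.
{Red, Teal}: Z1→Teal 8·19=152, Z2→Red 2·10=20, Z3→Teal 6·19=114, Z4→Red 4·6=24. Service 310; fixed 52; total 362.
{Red, Violet, Teal}: service 291 + fixed 104 = 395
{Red, Blue, Teal}: Z1→Teal 8·19=152, Z2→Red 2·10=20, Z3→Teal 6·19=114, Z4→Red 4·6=24. Service 310; fixed 92; total 402.
{Red, Blue, Green, Amber, Violet, Teal}: Z1→Teal 8·19=152, Z2→Red 2·10=20, Z3→Violet 5·19=95, Z4→Red 4·6=24. Service 291; fixed 270; total 561.
No other subset beats 362.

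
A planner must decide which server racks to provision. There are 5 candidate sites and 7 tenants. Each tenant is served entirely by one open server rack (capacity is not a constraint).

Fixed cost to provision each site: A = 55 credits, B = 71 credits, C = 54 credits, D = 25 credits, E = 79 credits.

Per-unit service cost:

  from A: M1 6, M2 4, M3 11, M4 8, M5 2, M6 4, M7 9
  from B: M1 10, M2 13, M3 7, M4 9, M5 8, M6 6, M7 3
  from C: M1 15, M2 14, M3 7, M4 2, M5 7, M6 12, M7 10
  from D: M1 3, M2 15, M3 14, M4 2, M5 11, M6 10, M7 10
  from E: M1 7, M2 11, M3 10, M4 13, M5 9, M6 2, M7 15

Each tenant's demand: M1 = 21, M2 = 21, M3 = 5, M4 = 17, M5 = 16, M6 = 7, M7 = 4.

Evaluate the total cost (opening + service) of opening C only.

Each tenant is assigned to its cheapest site among the open ones.
{C}: M1→C 15·21=315, M2→C 14·21=294, M3→C 7·5=35, M4→C 2·17=34, M5→C 7·16=112, M6→C 12·7=84, M7→C 10·4=40. Service 914; fixed 54; total 968.

Total cost: 968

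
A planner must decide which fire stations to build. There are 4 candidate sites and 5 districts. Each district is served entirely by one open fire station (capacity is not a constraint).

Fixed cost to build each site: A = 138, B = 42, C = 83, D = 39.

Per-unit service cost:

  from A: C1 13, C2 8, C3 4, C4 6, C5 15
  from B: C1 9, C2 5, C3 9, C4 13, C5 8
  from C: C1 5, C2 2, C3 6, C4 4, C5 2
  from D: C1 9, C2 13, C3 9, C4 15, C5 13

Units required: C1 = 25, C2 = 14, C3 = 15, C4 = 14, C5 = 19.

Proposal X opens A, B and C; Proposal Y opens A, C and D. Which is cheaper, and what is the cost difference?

Proposal Y is cheaper by 3.

Proposal X: {A, B, C}: C1→C 5·25=125, C2→C 2·14=28, C3→A 4·15=60, C4→C 4·14=56, C5→C 2·19=38. Service 307; fixed 263; total 570.
Proposal Y: {A, C, D}: C1→C 5·25=125, C2→C 2·14=28, C3→A 4·15=60, C4→C 4·14=56, C5→C 2·19=38. Service 307; fixed 260; total 567.
Difference: |570 − 567| = 3.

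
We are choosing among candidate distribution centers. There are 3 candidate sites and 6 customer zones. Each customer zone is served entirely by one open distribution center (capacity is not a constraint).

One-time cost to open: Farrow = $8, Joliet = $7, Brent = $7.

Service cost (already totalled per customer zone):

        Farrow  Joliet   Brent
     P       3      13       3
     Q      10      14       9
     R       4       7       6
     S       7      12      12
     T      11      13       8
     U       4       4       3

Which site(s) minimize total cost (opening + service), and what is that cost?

For any fixed open set, each customer zone goes to its cheapest open site; total = fixed + service.
{Farrow}: P→Farrow 3, Q→Farrow 10, R→Farrow 4, S→Farrow 7, T→Farrow 11, U→Farrow 4. Service 39; fixed 8; total 47.
{Brent}: service 41 + fixed 7 = 48
{Farrow, Brent}: service 34 + fixed 15 = 49
{Farrow, Joliet, Brent}: service 34 + fixed 22 = 56
No other subset beats 47.

Open Farrow only; minimum total cost 47.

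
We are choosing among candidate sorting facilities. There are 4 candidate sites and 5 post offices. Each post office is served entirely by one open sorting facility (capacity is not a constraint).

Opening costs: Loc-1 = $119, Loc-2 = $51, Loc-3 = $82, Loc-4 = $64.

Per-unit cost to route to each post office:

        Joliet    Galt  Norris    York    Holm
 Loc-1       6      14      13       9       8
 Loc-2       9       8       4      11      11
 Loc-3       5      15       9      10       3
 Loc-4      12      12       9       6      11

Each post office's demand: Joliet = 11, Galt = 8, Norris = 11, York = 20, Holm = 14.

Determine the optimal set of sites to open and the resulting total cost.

For any fixed open set, each post office goes to its cheapest open site; total = fixed + service.
{Loc-2, Loc-3, Loc-4}: Joliet→Loc-3 5·11=55, Galt→Loc-2 8·8=64, Norris→Loc-2 4·11=44, York→Loc-4 6·20=120, Holm→Loc-3 3·14=42. Service 325; fixed 197; total 522.
{Loc-2, Loc-3}: service 405 + fixed 133 = 538
{Loc-3, Loc-4}: Joliet→Loc-3 5·11=55, Galt→Loc-4 12·8=96, Norris→Loc-3 9·11=99, York→Loc-4 6·20=120, Holm→Loc-3 3·14=42. Service 412; fixed 146; total 558.
{Loc-1, Loc-2, Loc-3, Loc-4}: service 325 + fixed 316 = 641
No other subset beats 522.

Open Loc-2, Loc-3 and Loc-4; minimum total cost 522.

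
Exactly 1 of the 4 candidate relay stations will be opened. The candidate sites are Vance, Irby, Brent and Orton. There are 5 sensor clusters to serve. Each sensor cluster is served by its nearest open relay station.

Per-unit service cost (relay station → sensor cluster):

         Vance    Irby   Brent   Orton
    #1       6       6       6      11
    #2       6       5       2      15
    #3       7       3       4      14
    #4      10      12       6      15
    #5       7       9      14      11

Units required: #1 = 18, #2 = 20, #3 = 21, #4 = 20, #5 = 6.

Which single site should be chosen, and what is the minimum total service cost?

Choose Brent only; total service cost 436.

With exactly 1 open, each sensor cluster uses its cheapest among the chosen.
{Brent}: #1→Brent 6·18=108, #2→Brent 2·20=40, #3→Brent 4·21=84, #4→Brent 6·20=120, #5→Brent 14·6=84. Service cost 436.
{Irby}: service cost 565
{Vance}: service cost 617
Among all 4 size-1 choices, {Brent} is lowest.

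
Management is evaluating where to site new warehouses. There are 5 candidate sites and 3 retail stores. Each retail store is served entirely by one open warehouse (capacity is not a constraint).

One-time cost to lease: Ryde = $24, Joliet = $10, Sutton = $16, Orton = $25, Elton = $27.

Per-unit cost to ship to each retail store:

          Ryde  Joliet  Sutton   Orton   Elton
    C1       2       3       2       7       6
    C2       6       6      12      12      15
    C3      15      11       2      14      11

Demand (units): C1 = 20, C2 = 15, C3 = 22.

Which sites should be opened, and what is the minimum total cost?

For any fixed open set, each retail store goes to its cheapest open site; total = fixed + service.
{Joliet, Sutton}: C1→Sutton 2·20=40, C2→Joliet 6·15=90, C3→Sutton 2·22=44. Service 174; fixed 26; total 200.
{Ryde, Sutton}: C1→Ryde 2·20=40, C2→Ryde 6·15=90, C3→Sutton 2·22=44. Service 174; fixed 40; total 214.
{Ryde, Joliet, Sutton}: service 174 + fixed 50 = 224
{Ryde, Joliet, Sutton, Orton, Elton}: C1→Ryde 2·20=40, C2→Ryde 6·15=90, C3→Sutton 2·22=44. Service 174; fixed 102; total 276.
No other subset beats 200.

Open Joliet and Sutton; minimum total cost 200.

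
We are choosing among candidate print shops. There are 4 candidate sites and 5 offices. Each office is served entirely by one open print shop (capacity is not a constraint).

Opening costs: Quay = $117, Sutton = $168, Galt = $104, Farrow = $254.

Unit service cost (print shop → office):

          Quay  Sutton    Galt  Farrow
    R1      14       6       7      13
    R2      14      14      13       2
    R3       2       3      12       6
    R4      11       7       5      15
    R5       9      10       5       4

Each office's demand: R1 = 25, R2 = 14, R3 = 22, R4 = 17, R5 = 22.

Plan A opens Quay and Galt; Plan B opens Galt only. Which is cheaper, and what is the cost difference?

Plan A is cheaper by 103.

Plan A: {Quay, Galt}: R1→Galt 7·25=175, R2→Galt 13·14=182, R3→Quay 2·22=44, R4→Galt 5·17=85, R5→Galt 5·22=110. Service 596; fixed 221; total 817.
Plan B: {Galt}: R1→Galt 7·25=175, R2→Galt 13·14=182, R3→Galt 12·22=264, R4→Galt 5·17=85, R5→Galt 5·22=110. Service 816; fixed 104; total 920.
Difference: |817 − 920| = 103.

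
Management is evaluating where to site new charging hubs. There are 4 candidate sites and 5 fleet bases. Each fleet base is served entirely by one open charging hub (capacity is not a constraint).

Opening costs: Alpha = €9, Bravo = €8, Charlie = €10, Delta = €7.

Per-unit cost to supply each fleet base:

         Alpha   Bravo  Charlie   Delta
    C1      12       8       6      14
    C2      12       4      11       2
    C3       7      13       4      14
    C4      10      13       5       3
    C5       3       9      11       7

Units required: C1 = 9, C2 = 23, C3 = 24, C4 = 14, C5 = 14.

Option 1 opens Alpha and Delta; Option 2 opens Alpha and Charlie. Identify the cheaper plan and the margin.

Option 1 is cheaper by 112.

Option 1: {Alpha, Delta}: C1→Alpha 12·9=108, C2→Delta 2·23=46, C3→Alpha 7·24=168, C4→Delta 3·14=42, C5→Alpha 3·14=42. Service 406; fixed 16; total 422.
Option 2: {Alpha, Charlie}: C1→Charlie 6·9=54, C2→Charlie 11·23=253, C3→Charlie 4·24=96, C4→Charlie 5·14=70, C5→Alpha 3·14=42. Service 515; fixed 19; total 534.
Difference: |422 − 534| = 112.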